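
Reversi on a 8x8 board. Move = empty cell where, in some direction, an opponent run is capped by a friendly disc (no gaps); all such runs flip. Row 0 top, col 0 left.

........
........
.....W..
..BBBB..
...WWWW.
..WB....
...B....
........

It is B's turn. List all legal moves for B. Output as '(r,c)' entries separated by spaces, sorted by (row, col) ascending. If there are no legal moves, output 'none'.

(1,4): no bracket -> illegal
(1,5): flips 1 -> legal
(1,6): flips 1 -> legal
(2,4): no bracket -> illegal
(2,6): no bracket -> illegal
(3,6): no bracket -> illegal
(3,7): no bracket -> illegal
(4,1): flips 1 -> legal
(4,2): no bracket -> illegal
(4,7): no bracket -> illegal
(5,1): flips 1 -> legal
(5,4): flips 2 -> legal
(5,5): flips 2 -> legal
(5,6): flips 1 -> legal
(5,7): flips 1 -> legal
(6,1): flips 2 -> legal
(6,2): no bracket -> illegal

Answer: (1,5) (1,6) (4,1) (5,1) (5,4) (5,5) (5,6) (5,7) (6,1)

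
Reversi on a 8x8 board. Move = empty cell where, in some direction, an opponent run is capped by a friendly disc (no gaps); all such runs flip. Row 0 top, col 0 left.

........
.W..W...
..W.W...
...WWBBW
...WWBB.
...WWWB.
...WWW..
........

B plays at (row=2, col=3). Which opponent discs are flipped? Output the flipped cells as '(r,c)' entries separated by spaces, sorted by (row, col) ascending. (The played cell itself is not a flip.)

Answer: (3,4)

Derivation:
Dir NW: first cell '.' (not opp) -> no flip
Dir N: first cell '.' (not opp) -> no flip
Dir NE: opp run (1,4), next='.' -> no flip
Dir W: opp run (2,2), next='.' -> no flip
Dir E: opp run (2,4), next='.' -> no flip
Dir SW: first cell '.' (not opp) -> no flip
Dir S: opp run (3,3) (4,3) (5,3) (6,3), next='.' -> no flip
Dir SE: opp run (3,4) capped by B -> flip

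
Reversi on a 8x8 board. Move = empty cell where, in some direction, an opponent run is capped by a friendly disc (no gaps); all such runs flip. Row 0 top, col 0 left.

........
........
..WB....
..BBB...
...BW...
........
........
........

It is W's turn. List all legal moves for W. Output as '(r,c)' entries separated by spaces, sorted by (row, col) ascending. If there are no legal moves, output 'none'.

Answer: (2,4) (4,2)

Derivation:
(1,2): no bracket -> illegal
(1,3): no bracket -> illegal
(1,4): no bracket -> illegal
(2,1): no bracket -> illegal
(2,4): flips 2 -> legal
(2,5): no bracket -> illegal
(3,1): no bracket -> illegal
(3,5): no bracket -> illegal
(4,1): no bracket -> illegal
(4,2): flips 2 -> legal
(4,5): no bracket -> illegal
(5,2): no bracket -> illegal
(5,3): no bracket -> illegal
(5,4): no bracket -> illegal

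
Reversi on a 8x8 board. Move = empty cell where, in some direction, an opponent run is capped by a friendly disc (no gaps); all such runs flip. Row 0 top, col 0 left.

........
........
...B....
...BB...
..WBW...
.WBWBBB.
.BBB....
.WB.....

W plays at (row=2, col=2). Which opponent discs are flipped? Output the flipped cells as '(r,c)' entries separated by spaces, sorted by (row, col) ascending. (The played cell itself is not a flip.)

Answer: (3,3)

Derivation:
Dir NW: first cell '.' (not opp) -> no flip
Dir N: first cell '.' (not opp) -> no flip
Dir NE: first cell '.' (not opp) -> no flip
Dir W: first cell '.' (not opp) -> no flip
Dir E: opp run (2,3), next='.' -> no flip
Dir SW: first cell '.' (not opp) -> no flip
Dir S: first cell '.' (not opp) -> no flip
Dir SE: opp run (3,3) capped by W -> flip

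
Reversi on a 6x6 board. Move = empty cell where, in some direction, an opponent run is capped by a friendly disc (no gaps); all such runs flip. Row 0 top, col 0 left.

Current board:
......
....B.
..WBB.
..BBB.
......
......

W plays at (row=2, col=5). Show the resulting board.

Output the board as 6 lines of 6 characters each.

Place W at (2,5); scan 8 dirs for brackets.
Dir NW: opp run (1,4), next='.' -> no flip
Dir N: first cell '.' (not opp) -> no flip
Dir NE: edge -> no flip
Dir W: opp run (2,4) (2,3) capped by W -> flip
Dir E: edge -> no flip
Dir SW: opp run (3,4), next='.' -> no flip
Dir S: first cell '.' (not opp) -> no flip
Dir SE: edge -> no flip
All flips: (2,3) (2,4)

Answer: ......
....B.
..WWWW
..BBB.
......
......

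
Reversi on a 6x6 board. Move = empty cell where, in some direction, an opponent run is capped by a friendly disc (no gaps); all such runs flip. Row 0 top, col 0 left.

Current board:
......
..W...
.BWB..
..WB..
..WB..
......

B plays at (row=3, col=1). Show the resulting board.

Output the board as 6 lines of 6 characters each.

Place B at (3,1); scan 8 dirs for brackets.
Dir NW: first cell '.' (not opp) -> no flip
Dir N: first cell 'B' (not opp) -> no flip
Dir NE: opp run (2,2), next='.' -> no flip
Dir W: first cell '.' (not opp) -> no flip
Dir E: opp run (3,2) capped by B -> flip
Dir SW: first cell '.' (not opp) -> no flip
Dir S: first cell '.' (not opp) -> no flip
Dir SE: opp run (4,2), next='.' -> no flip
All flips: (3,2)

Answer: ......
..W...
.BWB..
.BBB..
..WB..
......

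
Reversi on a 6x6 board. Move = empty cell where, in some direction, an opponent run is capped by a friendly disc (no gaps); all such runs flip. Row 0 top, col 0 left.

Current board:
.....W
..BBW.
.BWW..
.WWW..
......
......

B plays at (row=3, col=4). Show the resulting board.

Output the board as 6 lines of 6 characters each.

Answer: .....W
..BBW.
.BWB..
.WWWB.
......
......

Derivation:
Place B at (3,4); scan 8 dirs for brackets.
Dir NW: opp run (2,3) capped by B -> flip
Dir N: first cell '.' (not opp) -> no flip
Dir NE: first cell '.' (not opp) -> no flip
Dir W: opp run (3,3) (3,2) (3,1), next='.' -> no flip
Dir E: first cell '.' (not opp) -> no flip
Dir SW: first cell '.' (not opp) -> no flip
Dir S: first cell '.' (not opp) -> no flip
Dir SE: first cell '.' (not opp) -> no flip
All flips: (2,3)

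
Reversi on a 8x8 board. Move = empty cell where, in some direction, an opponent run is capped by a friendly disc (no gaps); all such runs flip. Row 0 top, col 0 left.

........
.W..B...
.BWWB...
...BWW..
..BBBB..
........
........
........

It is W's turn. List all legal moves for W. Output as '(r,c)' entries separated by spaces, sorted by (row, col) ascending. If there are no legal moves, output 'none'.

Answer: (0,4) (0,5) (1,3) (2,0) (2,5) (3,1) (3,2) (5,2) (5,3) (5,4) (5,5) (5,6)

Derivation:
(0,3): no bracket -> illegal
(0,4): flips 2 -> legal
(0,5): flips 1 -> legal
(1,0): no bracket -> illegal
(1,2): no bracket -> illegal
(1,3): flips 1 -> legal
(1,5): no bracket -> illegal
(2,0): flips 1 -> legal
(2,5): flips 1 -> legal
(3,0): no bracket -> illegal
(3,1): flips 1 -> legal
(3,2): flips 1 -> legal
(3,6): no bracket -> illegal
(4,1): no bracket -> illegal
(4,6): no bracket -> illegal
(5,1): no bracket -> illegal
(5,2): flips 1 -> legal
(5,3): flips 3 -> legal
(5,4): flips 1 -> legal
(5,5): flips 3 -> legal
(5,6): flips 1 -> legal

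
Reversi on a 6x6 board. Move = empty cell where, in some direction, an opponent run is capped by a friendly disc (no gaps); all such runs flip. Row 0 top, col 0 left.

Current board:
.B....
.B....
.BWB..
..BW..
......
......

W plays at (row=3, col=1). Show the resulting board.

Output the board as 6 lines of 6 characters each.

Place W at (3,1); scan 8 dirs for brackets.
Dir NW: first cell '.' (not opp) -> no flip
Dir N: opp run (2,1) (1,1) (0,1), next=edge -> no flip
Dir NE: first cell 'W' (not opp) -> no flip
Dir W: first cell '.' (not opp) -> no flip
Dir E: opp run (3,2) capped by W -> flip
Dir SW: first cell '.' (not opp) -> no flip
Dir S: first cell '.' (not opp) -> no flip
Dir SE: first cell '.' (not opp) -> no flip
All flips: (3,2)

Answer: .B....
.B....
.BWB..
.WWW..
......
......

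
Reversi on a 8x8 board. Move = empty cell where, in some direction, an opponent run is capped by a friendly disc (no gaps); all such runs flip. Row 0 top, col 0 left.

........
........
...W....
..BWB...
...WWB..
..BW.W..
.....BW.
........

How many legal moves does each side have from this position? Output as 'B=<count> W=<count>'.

-- B to move --
(1,2): flips 1 -> legal
(1,3): no bracket -> illegal
(1,4): flips 1 -> legal
(2,2): no bracket -> illegal
(2,4): no bracket -> illegal
(3,5): no bracket -> illegal
(4,2): flips 2 -> legal
(4,6): no bracket -> illegal
(5,4): flips 3 -> legal
(5,6): no bracket -> illegal
(5,7): no bracket -> illegal
(6,2): no bracket -> illegal
(6,3): no bracket -> illegal
(6,4): no bracket -> illegal
(6,7): flips 1 -> legal
(7,5): no bracket -> illegal
(7,6): no bracket -> illegal
(7,7): no bracket -> illegal
B mobility = 5
-- W to move --
(2,1): flips 1 -> legal
(2,2): no bracket -> illegal
(2,4): flips 1 -> legal
(2,5): flips 1 -> legal
(3,1): flips 1 -> legal
(3,5): flips 2 -> legal
(3,6): no bracket -> illegal
(4,1): flips 1 -> legal
(4,2): no bracket -> illegal
(4,6): flips 1 -> legal
(5,1): flips 1 -> legal
(5,4): no bracket -> illegal
(5,6): flips 2 -> legal
(6,1): flips 1 -> legal
(6,2): no bracket -> illegal
(6,3): no bracket -> illegal
(6,4): flips 1 -> legal
(7,4): no bracket -> illegal
(7,5): flips 1 -> legal
(7,6): no bracket -> illegal
W mobility = 12

Answer: B=5 W=12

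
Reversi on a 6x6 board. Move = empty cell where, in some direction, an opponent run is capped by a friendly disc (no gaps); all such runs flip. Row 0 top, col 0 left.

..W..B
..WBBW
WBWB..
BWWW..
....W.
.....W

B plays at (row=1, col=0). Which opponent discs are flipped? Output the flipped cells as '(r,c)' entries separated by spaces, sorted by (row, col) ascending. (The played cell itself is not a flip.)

Answer: (2,0)

Derivation:
Dir NW: edge -> no flip
Dir N: first cell '.' (not opp) -> no flip
Dir NE: first cell '.' (not opp) -> no flip
Dir W: edge -> no flip
Dir E: first cell '.' (not opp) -> no flip
Dir SW: edge -> no flip
Dir S: opp run (2,0) capped by B -> flip
Dir SE: first cell 'B' (not opp) -> no flip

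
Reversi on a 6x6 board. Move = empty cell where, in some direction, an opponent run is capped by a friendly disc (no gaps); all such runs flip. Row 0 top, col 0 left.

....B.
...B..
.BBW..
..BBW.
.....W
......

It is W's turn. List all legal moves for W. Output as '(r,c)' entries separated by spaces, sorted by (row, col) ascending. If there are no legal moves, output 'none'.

(0,2): no bracket -> illegal
(0,3): flips 1 -> legal
(0,5): no bracket -> illegal
(1,0): no bracket -> illegal
(1,1): no bracket -> illegal
(1,2): no bracket -> illegal
(1,4): no bracket -> illegal
(1,5): no bracket -> illegal
(2,0): flips 2 -> legal
(2,4): no bracket -> illegal
(3,0): no bracket -> illegal
(3,1): flips 2 -> legal
(4,1): flips 1 -> legal
(4,2): no bracket -> illegal
(4,3): flips 1 -> legal
(4,4): no bracket -> illegal

Answer: (0,3) (2,0) (3,1) (4,1) (4,3)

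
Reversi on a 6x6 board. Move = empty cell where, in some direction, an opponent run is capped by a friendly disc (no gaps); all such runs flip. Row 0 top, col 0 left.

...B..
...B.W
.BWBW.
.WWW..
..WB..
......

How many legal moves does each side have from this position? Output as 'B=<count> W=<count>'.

-- B to move --
(0,4): no bracket -> illegal
(0,5): no bracket -> illegal
(1,1): no bracket -> illegal
(1,2): no bracket -> illegal
(1,4): no bracket -> illegal
(2,0): no bracket -> illegal
(2,5): flips 1 -> legal
(3,0): no bracket -> illegal
(3,4): no bracket -> illegal
(3,5): flips 1 -> legal
(4,0): flips 2 -> legal
(4,1): flips 3 -> legal
(4,4): no bracket -> illegal
(5,1): no bracket -> illegal
(5,2): no bracket -> illegal
(5,3): no bracket -> illegal
B mobility = 4
-- W to move --
(0,2): flips 1 -> legal
(0,4): flips 1 -> legal
(1,0): flips 1 -> legal
(1,1): flips 1 -> legal
(1,2): no bracket -> illegal
(1,4): flips 1 -> legal
(2,0): flips 1 -> legal
(3,0): no bracket -> illegal
(3,4): no bracket -> illegal
(4,4): flips 1 -> legal
(5,2): no bracket -> illegal
(5,3): flips 1 -> legal
(5,4): flips 1 -> legal
W mobility = 9

Answer: B=4 W=9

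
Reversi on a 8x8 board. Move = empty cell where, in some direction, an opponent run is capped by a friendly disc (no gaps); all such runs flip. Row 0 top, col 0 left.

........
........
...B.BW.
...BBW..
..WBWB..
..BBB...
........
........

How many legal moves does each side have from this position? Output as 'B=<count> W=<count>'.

-- B to move --
(1,5): no bracket -> illegal
(1,6): no bracket -> illegal
(1,7): flips 3 -> legal
(2,4): no bracket -> illegal
(2,7): flips 1 -> legal
(3,1): flips 1 -> legal
(3,2): flips 1 -> legal
(3,6): flips 1 -> legal
(3,7): no bracket -> illegal
(4,1): flips 1 -> legal
(4,6): no bracket -> illegal
(5,1): flips 1 -> legal
(5,5): flips 1 -> legal
B mobility = 8
-- W to move --
(1,2): no bracket -> illegal
(1,3): no bracket -> illegal
(1,4): no bracket -> illegal
(1,5): flips 1 -> legal
(1,6): no bracket -> illegal
(2,2): flips 1 -> legal
(2,4): flips 3 -> legal
(3,2): flips 2 -> legal
(3,6): no bracket -> illegal
(4,1): no bracket -> illegal
(4,6): flips 1 -> legal
(5,1): no bracket -> illegal
(5,5): flips 1 -> legal
(5,6): no bracket -> illegal
(6,1): no bracket -> illegal
(6,2): flips 2 -> legal
(6,3): no bracket -> illegal
(6,4): flips 2 -> legal
(6,5): no bracket -> illegal
W mobility = 8

Answer: B=8 W=8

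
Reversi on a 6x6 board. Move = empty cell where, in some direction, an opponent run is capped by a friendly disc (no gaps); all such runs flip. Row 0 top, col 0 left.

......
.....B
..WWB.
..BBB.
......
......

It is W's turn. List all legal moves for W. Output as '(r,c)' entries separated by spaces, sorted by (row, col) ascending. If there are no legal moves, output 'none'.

(0,4): no bracket -> illegal
(0,5): no bracket -> illegal
(1,3): no bracket -> illegal
(1,4): no bracket -> illegal
(2,1): no bracket -> illegal
(2,5): flips 1 -> legal
(3,1): no bracket -> illegal
(3,5): no bracket -> illegal
(4,1): flips 1 -> legal
(4,2): flips 1 -> legal
(4,3): flips 1 -> legal
(4,4): flips 1 -> legal
(4,5): flips 1 -> legal

Answer: (2,5) (4,1) (4,2) (4,3) (4,4) (4,5)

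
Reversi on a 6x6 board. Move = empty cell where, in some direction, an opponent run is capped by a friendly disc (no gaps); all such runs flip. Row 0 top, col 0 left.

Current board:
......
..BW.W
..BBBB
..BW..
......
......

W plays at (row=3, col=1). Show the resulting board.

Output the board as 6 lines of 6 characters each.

Place W at (3,1); scan 8 dirs for brackets.
Dir NW: first cell '.' (not opp) -> no flip
Dir N: first cell '.' (not opp) -> no flip
Dir NE: opp run (2,2) capped by W -> flip
Dir W: first cell '.' (not opp) -> no flip
Dir E: opp run (3,2) capped by W -> flip
Dir SW: first cell '.' (not opp) -> no flip
Dir S: first cell '.' (not opp) -> no flip
Dir SE: first cell '.' (not opp) -> no flip
All flips: (2,2) (3,2)

Answer: ......
..BW.W
..WBBB
.WWW..
......
......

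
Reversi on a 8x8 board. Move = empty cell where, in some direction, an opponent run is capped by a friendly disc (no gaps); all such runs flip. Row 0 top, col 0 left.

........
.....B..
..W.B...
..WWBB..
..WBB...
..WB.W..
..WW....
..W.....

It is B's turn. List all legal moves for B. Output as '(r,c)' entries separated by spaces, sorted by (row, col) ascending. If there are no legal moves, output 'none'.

(1,1): flips 2 -> legal
(1,2): no bracket -> illegal
(1,3): no bracket -> illegal
(2,1): flips 1 -> legal
(2,3): flips 1 -> legal
(3,1): flips 3 -> legal
(4,1): flips 1 -> legal
(4,5): no bracket -> illegal
(4,6): no bracket -> illegal
(5,1): flips 3 -> legal
(5,4): no bracket -> illegal
(5,6): no bracket -> illegal
(6,1): flips 1 -> legal
(6,4): no bracket -> illegal
(6,5): no bracket -> illegal
(6,6): flips 1 -> legal
(7,1): flips 1 -> legal
(7,3): flips 1 -> legal
(7,4): no bracket -> illegal

Answer: (1,1) (2,1) (2,3) (3,1) (4,1) (5,1) (6,1) (6,6) (7,1) (7,3)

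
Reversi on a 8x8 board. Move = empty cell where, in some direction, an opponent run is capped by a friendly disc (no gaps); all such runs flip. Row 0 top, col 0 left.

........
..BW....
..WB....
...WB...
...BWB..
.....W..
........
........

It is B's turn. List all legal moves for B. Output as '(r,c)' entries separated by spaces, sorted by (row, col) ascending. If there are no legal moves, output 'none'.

Answer: (0,3) (1,4) (2,1) (3,2) (5,4) (6,5)

Derivation:
(0,2): no bracket -> illegal
(0,3): flips 1 -> legal
(0,4): no bracket -> illegal
(1,1): no bracket -> illegal
(1,4): flips 1 -> legal
(2,1): flips 1 -> legal
(2,4): no bracket -> illegal
(3,1): no bracket -> illegal
(3,2): flips 2 -> legal
(3,5): no bracket -> illegal
(4,2): no bracket -> illegal
(4,6): no bracket -> illegal
(5,3): no bracket -> illegal
(5,4): flips 1 -> legal
(5,6): no bracket -> illegal
(6,4): no bracket -> illegal
(6,5): flips 1 -> legal
(6,6): no bracket -> illegal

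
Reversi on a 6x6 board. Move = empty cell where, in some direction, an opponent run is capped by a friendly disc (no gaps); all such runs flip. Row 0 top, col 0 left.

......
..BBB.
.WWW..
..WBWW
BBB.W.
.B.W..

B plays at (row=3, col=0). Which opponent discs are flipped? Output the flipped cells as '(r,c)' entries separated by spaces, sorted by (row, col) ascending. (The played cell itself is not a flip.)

Dir NW: edge -> no flip
Dir N: first cell '.' (not opp) -> no flip
Dir NE: opp run (2,1) capped by B -> flip
Dir W: edge -> no flip
Dir E: first cell '.' (not opp) -> no flip
Dir SW: edge -> no flip
Dir S: first cell 'B' (not opp) -> no flip
Dir SE: first cell 'B' (not opp) -> no flip

Answer: (2,1)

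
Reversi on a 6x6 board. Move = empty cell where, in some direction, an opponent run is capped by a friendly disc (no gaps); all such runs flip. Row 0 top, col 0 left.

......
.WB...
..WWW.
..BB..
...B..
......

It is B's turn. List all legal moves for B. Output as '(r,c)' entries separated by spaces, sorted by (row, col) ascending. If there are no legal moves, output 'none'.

(0,0): flips 2 -> legal
(0,1): no bracket -> illegal
(0,2): no bracket -> illegal
(1,0): flips 1 -> legal
(1,3): flips 1 -> legal
(1,4): flips 1 -> legal
(1,5): flips 1 -> legal
(2,0): no bracket -> illegal
(2,1): no bracket -> illegal
(2,5): no bracket -> illegal
(3,1): no bracket -> illegal
(3,4): flips 1 -> legal
(3,5): no bracket -> illegal

Answer: (0,0) (1,0) (1,3) (1,4) (1,5) (3,4)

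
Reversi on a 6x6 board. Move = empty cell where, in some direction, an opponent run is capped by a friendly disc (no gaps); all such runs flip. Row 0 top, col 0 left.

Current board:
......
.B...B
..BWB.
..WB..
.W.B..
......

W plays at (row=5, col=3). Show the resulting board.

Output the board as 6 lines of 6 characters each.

Place W at (5,3); scan 8 dirs for brackets.
Dir NW: first cell '.' (not opp) -> no flip
Dir N: opp run (4,3) (3,3) capped by W -> flip
Dir NE: first cell '.' (not opp) -> no flip
Dir W: first cell '.' (not opp) -> no flip
Dir E: first cell '.' (not opp) -> no flip
Dir SW: edge -> no flip
Dir S: edge -> no flip
Dir SE: edge -> no flip
All flips: (3,3) (4,3)

Answer: ......
.B...B
..BWB.
..WW..
.W.W..
...W..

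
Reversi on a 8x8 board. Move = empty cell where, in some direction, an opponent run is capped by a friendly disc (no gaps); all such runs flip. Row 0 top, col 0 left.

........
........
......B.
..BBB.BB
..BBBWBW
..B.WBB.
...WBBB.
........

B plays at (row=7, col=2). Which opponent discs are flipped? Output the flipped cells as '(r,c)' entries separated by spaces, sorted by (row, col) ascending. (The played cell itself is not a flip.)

Dir NW: first cell '.' (not opp) -> no flip
Dir N: first cell '.' (not opp) -> no flip
Dir NE: opp run (6,3) (5,4) (4,5) capped by B -> flip
Dir W: first cell '.' (not opp) -> no flip
Dir E: first cell '.' (not opp) -> no flip
Dir SW: edge -> no flip
Dir S: edge -> no flip
Dir SE: edge -> no flip

Answer: (4,5) (5,4) (6,3)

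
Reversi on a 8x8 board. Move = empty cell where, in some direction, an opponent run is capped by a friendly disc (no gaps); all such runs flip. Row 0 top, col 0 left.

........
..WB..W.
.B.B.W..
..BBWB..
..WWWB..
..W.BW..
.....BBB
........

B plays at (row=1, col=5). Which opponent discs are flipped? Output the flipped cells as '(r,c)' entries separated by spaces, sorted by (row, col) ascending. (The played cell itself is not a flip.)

Answer: (2,5)

Derivation:
Dir NW: first cell '.' (not opp) -> no flip
Dir N: first cell '.' (not opp) -> no flip
Dir NE: first cell '.' (not opp) -> no flip
Dir W: first cell '.' (not opp) -> no flip
Dir E: opp run (1,6), next='.' -> no flip
Dir SW: first cell '.' (not opp) -> no flip
Dir S: opp run (2,5) capped by B -> flip
Dir SE: first cell '.' (not opp) -> no flip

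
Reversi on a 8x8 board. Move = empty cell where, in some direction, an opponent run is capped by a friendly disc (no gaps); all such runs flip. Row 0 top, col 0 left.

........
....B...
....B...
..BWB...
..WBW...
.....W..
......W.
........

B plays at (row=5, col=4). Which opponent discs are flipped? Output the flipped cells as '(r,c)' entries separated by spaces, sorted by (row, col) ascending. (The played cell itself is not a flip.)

Dir NW: first cell 'B' (not opp) -> no flip
Dir N: opp run (4,4) capped by B -> flip
Dir NE: first cell '.' (not opp) -> no flip
Dir W: first cell '.' (not opp) -> no flip
Dir E: opp run (5,5), next='.' -> no flip
Dir SW: first cell '.' (not opp) -> no flip
Dir S: first cell '.' (not opp) -> no flip
Dir SE: first cell '.' (not opp) -> no flip

Answer: (4,4)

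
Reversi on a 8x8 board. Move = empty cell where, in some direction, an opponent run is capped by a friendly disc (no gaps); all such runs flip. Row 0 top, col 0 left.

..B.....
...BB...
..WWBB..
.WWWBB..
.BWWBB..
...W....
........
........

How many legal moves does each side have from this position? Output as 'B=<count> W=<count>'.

Answer: B=9 W=13

Derivation:
-- B to move --
(1,1): flips 2 -> legal
(1,2): flips 1 -> legal
(2,0): no bracket -> illegal
(2,1): flips 3 -> legal
(3,0): flips 3 -> legal
(4,0): flips 2 -> legal
(5,1): flips 2 -> legal
(5,2): flips 1 -> legal
(5,4): no bracket -> illegal
(6,2): flips 1 -> legal
(6,3): flips 4 -> legal
(6,4): no bracket -> illegal
B mobility = 9
-- W to move --
(0,1): no bracket -> illegal
(0,3): flips 1 -> legal
(0,4): flips 1 -> legal
(0,5): flips 1 -> legal
(1,1): no bracket -> illegal
(1,2): no bracket -> illegal
(1,5): flips 1 -> legal
(1,6): flips 2 -> legal
(2,6): flips 4 -> legal
(3,0): no bracket -> illegal
(3,6): flips 2 -> legal
(4,0): flips 1 -> legal
(4,6): flips 2 -> legal
(5,0): flips 1 -> legal
(5,1): flips 1 -> legal
(5,2): no bracket -> illegal
(5,4): no bracket -> illegal
(5,5): flips 1 -> legal
(5,6): flips 2 -> legal
W mobility = 13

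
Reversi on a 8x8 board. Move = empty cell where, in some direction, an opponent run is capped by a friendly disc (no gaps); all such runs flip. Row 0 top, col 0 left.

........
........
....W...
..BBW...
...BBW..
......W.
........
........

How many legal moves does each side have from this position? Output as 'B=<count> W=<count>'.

-- B to move --
(1,3): no bracket -> illegal
(1,4): flips 2 -> legal
(1,5): flips 1 -> legal
(2,3): no bracket -> illegal
(2,5): flips 1 -> legal
(3,5): flips 1 -> legal
(3,6): no bracket -> illegal
(4,6): flips 1 -> legal
(4,7): no bracket -> illegal
(5,4): no bracket -> illegal
(5,5): no bracket -> illegal
(5,7): no bracket -> illegal
(6,5): no bracket -> illegal
(6,6): no bracket -> illegal
(6,7): no bracket -> illegal
B mobility = 5
-- W to move --
(2,1): no bracket -> illegal
(2,2): no bracket -> illegal
(2,3): no bracket -> illegal
(3,1): flips 2 -> legal
(3,5): no bracket -> illegal
(4,1): no bracket -> illegal
(4,2): flips 3 -> legal
(5,2): flips 1 -> legal
(5,3): no bracket -> illegal
(5,4): flips 1 -> legal
(5,5): no bracket -> illegal
W mobility = 4

Answer: B=5 W=4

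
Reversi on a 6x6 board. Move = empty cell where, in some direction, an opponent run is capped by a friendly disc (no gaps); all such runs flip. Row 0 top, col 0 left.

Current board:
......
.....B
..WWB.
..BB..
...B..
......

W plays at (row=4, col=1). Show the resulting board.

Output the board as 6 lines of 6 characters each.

Answer: ......
.....B
..WWB.
..WB..
.W.B..
......

Derivation:
Place W at (4,1); scan 8 dirs for brackets.
Dir NW: first cell '.' (not opp) -> no flip
Dir N: first cell '.' (not opp) -> no flip
Dir NE: opp run (3,2) capped by W -> flip
Dir W: first cell '.' (not opp) -> no flip
Dir E: first cell '.' (not opp) -> no flip
Dir SW: first cell '.' (not opp) -> no flip
Dir S: first cell '.' (not opp) -> no flip
Dir SE: first cell '.' (not opp) -> no flip
All flips: (3,2)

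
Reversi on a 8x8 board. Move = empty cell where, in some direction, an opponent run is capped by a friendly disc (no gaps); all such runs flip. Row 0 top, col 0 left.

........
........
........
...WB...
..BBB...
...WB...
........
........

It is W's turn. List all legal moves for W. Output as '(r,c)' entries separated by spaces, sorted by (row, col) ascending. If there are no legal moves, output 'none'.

Answer: (3,1) (3,5) (5,1) (5,5)

Derivation:
(2,3): no bracket -> illegal
(2,4): no bracket -> illegal
(2,5): no bracket -> illegal
(3,1): flips 1 -> legal
(3,2): no bracket -> illegal
(3,5): flips 2 -> legal
(4,1): no bracket -> illegal
(4,5): no bracket -> illegal
(5,1): flips 1 -> legal
(5,2): no bracket -> illegal
(5,5): flips 2 -> legal
(6,3): no bracket -> illegal
(6,4): no bracket -> illegal
(6,5): no bracket -> illegal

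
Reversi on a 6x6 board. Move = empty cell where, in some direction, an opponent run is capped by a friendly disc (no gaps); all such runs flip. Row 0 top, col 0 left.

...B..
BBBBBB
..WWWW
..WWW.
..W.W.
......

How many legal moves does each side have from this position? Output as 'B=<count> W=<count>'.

-- B to move --
(2,1): no bracket -> illegal
(3,1): flips 1 -> legal
(3,5): flips 2 -> legal
(4,1): flips 2 -> legal
(4,3): flips 2 -> legal
(4,5): flips 2 -> legal
(5,1): flips 3 -> legal
(5,2): flips 3 -> legal
(5,3): no bracket -> illegal
(5,4): flips 3 -> legal
(5,5): flips 3 -> legal
B mobility = 9
-- W to move --
(0,0): flips 1 -> legal
(0,1): flips 1 -> legal
(0,2): flips 2 -> legal
(0,4): flips 2 -> legal
(0,5): flips 2 -> legal
(2,0): no bracket -> illegal
(2,1): no bracket -> illegal
W mobility = 5

Answer: B=9 W=5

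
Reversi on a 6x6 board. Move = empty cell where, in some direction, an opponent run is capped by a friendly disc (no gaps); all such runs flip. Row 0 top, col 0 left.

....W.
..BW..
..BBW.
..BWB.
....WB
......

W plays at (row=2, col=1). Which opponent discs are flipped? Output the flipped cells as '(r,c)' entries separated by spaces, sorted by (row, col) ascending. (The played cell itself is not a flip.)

Dir NW: first cell '.' (not opp) -> no flip
Dir N: first cell '.' (not opp) -> no flip
Dir NE: opp run (1,2), next='.' -> no flip
Dir W: first cell '.' (not opp) -> no flip
Dir E: opp run (2,2) (2,3) capped by W -> flip
Dir SW: first cell '.' (not opp) -> no flip
Dir S: first cell '.' (not opp) -> no flip
Dir SE: opp run (3,2), next='.' -> no flip

Answer: (2,2) (2,3)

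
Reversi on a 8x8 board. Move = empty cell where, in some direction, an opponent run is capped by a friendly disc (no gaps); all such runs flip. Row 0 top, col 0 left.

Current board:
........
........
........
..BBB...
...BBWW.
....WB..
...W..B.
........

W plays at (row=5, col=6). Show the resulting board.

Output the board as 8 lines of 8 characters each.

Answer: ........
........
........
..BBB...
...BBWW.
....WWW.
...W..B.
........

Derivation:
Place W at (5,6); scan 8 dirs for brackets.
Dir NW: first cell 'W' (not opp) -> no flip
Dir N: first cell 'W' (not opp) -> no flip
Dir NE: first cell '.' (not opp) -> no flip
Dir W: opp run (5,5) capped by W -> flip
Dir E: first cell '.' (not opp) -> no flip
Dir SW: first cell '.' (not opp) -> no flip
Dir S: opp run (6,6), next='.' -> no flip
Dir SE: first cell '.' (not opp) -> no flip
All flips: (5,5)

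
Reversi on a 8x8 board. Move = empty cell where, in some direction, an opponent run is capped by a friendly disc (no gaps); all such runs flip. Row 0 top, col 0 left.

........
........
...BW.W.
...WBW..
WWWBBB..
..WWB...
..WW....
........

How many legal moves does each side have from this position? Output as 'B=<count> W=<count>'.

Answer: B=11 W=7

Derivation:
-- B to move --
(1,3): no bracket -> illegal
(1,4): flips 1 -> legal
(1,5): no bracket -> illegal
(1,6): no bracket -> illegal
(1,7): flips 2 -> legal
(2,2): flips 1 -> legal
(2,5): flips 2 -> legal
(2,7): no bracket -> illegal
(3,0): no bracket -> illegal
(3,1): no bracket -> illegal
(3,2): flips 1 -> legal
(3,6): flips 1 -> legal
(3,7): no bracket -> illegal
(4,6): no bracket -> illegal
(5,0): no bracket -> illegal
(5,1): flips 2 -> legal
(6,1): flips 1 -> legal
(6,4): no bracket -> illegal
(7,1): flips 2 -> legal
(7,2): flips 1 -> legal
(7,3): flips 2 -> legal
(7,4): no bracket -> illegal
B mobility = 11
-- W to move --
(1,2): no bracket -> illegal
(1,3): flips 1 -> legal
(1,4): no bracket -> illegal
(2,2): flips 1 -> legal
(2,5): flips 2 -> legal
(3,2): no bracket -> illegal
(3,6): flips 2 -> legal
(4,6): flips 3 -> legal
(5,5): flips 3 -> legal
(5,6): no bracket -> illegal
(6,4): flips 3 -> legal
(6,5): no bracket -> illegal
W mobility = 7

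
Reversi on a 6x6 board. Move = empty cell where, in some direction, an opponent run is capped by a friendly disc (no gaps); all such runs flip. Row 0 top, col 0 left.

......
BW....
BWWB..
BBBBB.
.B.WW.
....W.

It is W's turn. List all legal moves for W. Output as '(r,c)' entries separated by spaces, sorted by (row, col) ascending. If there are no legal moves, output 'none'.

(0,0): no bracket -> illegal
(0,1): no bracket -> illegal
(1,2): no bracket -> illegal
(1,3): flips 2 -> legal
(1,4): no bracket -> illegal
(2,4): flips 2 -> legal
(2,5): flips 1 -> legal
(3,5): no bracket -> illegal
(4,0): flips 1 -> legal
(4,2): flips 1 -> legal
(4,5): no bracket -> illegal
(5,0): no bracket -> illegal
(5,1): flips 2 -> legal
(5,2): no bracket -> illegal

Answer: (1,3) (2,4) (2,5) (4,0) (4,2) (5,1)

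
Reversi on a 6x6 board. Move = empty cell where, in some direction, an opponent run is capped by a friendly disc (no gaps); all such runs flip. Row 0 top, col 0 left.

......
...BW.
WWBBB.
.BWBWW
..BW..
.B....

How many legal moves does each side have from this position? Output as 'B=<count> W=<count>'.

Answer: B=8 W=8

Derivation:
-- B to move --
(0,3): no bracket -> illegal
(0,4): flips 1 -> legal
(0,5): flips 1 -> legal
(1,0): no bracket -> illegal
(1,1): flips 1 -> legal
(1,2): no bracket -> illegal
(1,5): flips 1 -> legal
(2,5): no bracket -> illegal
(3,0): no bracket -> illegal
(4,1): flips 1 -> legal
(4,4): flips 2 -> legal
(4,5): flips 1 -> legal
(5,2): no bracket -> illegal
(5,3): flips 1 -> legal
(5,4): no bracket -> illegal
B mobility = 8
-- W to move --
(0,2): flips 2 -> legal
(0,3): flips 3 -> legal
(0,4): no bracket -> illegal
(1,1): no bracket -> illegal
(1,2): flips 3 -> legal
(1,5): no bracket -> illegal
(2,5): flips 3 -> legal
(3,0): flips 1 -> legal
(4,0): no bracket -> illegal
(4,1): flips 2 -> legal
(4,4): no bracket -> illegal
(5,0): no bracket -> illegal
(5,2): flips 1 -> legal
(5,3): flips 2 -> legal
W mobility = 8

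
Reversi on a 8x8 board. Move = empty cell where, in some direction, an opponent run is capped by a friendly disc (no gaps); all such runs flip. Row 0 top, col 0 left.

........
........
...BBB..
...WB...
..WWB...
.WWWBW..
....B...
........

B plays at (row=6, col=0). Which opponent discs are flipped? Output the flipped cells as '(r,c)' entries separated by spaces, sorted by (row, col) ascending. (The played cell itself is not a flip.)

Dir NW: edge -> no flip
Dir N: first cell '.' (not opp) -> no flip
Dir NE: opp run (5,1) (4,2) (3,3) capped by B -> flip
Dir W: edge -> no flip
Dir E: first cell '.' (not opp) -> no flip
Dir SW: edge -> no flip
Dir S: first cell '.' (not opp) -> no flip
Dir SE: first cell '.' (not opp) -> no flip

Answer: (3,3) (4,2) (5,1)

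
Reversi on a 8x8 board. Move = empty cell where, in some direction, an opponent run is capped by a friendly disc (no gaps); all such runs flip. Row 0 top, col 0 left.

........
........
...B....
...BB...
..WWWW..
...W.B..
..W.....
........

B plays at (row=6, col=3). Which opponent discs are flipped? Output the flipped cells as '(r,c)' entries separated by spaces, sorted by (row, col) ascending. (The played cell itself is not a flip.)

Dir NW: first cell '.' (not opp) -> no flip
Dir N: opp run (5,3) (4,3) capped by B -> flip
Dir NE: first cell '.' (not opp) -> no flip
Dir W: opp run (6,2), next='.' -> no flip
Dir E: first cell '.' (not opp) -> no flip
Dir SW: first cell '.' (not opp) -> no flip
Dir S: first cell '.' (not opp) -> no flip
Dir SE: first cell '.' (not opp) -> no flip

Answer: (4,3) (5,3)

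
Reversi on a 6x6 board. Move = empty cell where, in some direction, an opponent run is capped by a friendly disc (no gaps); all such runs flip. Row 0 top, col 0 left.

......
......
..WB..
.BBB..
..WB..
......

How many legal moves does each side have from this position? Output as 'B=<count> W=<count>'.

-- B to move --
(1,1): flips 1 -> legal
(1,2): flips 1 -> legal
(1,3): flips 1 -> legal
(2,1): flips 1 -> legal
(4,1): flips 1 -> legal
(5,1): flips 1 -> legal
(5,2): flips 1 -> legal
(5,3): flips 1 -> legal
B mobility = 8
-- W to move --
(1,2): no bracket -> illegal
(1,3): no bracket -> illegal
(1,4): no bracket -> illegal
(2,0): flips 1 -> legal
(2,1): no bracket -> illegal
(2,4): flips 2 -> legal
(3,0): no bracket -> illegal
(3,4): no bracket -> illegal
(4,0): flips 1 -> legal
(4,1): no bracket -> illegal
(4,4): flips 2 -> legal
(5,2): no bracket -> illegal
(5,3): no bracket -> illegal
(5,4): no bracket -> illegal
W mobility = 4

Answer: B=8 W=4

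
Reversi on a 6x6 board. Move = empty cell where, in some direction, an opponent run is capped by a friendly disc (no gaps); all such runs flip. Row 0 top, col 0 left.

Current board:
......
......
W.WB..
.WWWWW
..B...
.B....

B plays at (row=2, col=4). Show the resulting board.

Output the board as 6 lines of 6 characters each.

Answer: ......
......
W.WBB.
.WWBWW
..B...
.B....

Derivation:
Place B at (2,4); scan 8 dirs for brackets.
Dir NW: first cell '.' (not opp) -> no flip
Dir N: first cell '.' (not opp) -> no flip
Dir NE: first cell '.' (not opp) -> no flip
Dir W: first cell 'B' (not opp) -> no flip
Dir E: first cell '.' (not opp) -> no flip
Dir SW: opp run (3,3) capped by B -> flip
Dir S: opp run (3,4), next='.' -> no flip
Dir SE: opp run (3,5), next=edge -> no flip
All flips: (3,3)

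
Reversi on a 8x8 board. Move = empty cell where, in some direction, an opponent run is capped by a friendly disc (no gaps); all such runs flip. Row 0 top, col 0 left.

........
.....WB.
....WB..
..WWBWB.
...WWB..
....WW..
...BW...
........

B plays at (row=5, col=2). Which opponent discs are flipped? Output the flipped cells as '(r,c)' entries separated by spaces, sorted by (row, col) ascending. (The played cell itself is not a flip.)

Dir NW: first cell '.' (not opp) -> no flip
Dir N: first cell '.' (not opp) -> no flip
Dir NE: opp run (4,3) capped by B -> flip
Dir W: first cell '.' (not opp) -> no flip
Dir E: first cell '.' (not opp) -> no flip
Dir SW: first cell '.' (not opp) -> no flip
Dir S: first cell '.' (not opp) -> no flip
Dir SE: first cell 'B' (not opp) -> no flip

Answer: (4,3)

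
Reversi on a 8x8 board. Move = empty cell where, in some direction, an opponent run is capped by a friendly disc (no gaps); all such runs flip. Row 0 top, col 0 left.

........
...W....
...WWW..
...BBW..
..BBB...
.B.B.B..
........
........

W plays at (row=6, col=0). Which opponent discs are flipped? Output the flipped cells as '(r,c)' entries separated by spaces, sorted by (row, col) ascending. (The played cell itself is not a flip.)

Answer: (3,3) (4,2) (5,1)

Derivation:
Dir NW: edge -> no flip
Dir N: first cell '.' (not opp) -> no flip
Dir NE: opp run (5,1) (4,2) (3,3) capped by W -> flip
Dir W: edge -> no flip
Dir E: first cell '.' (not opp) -> no flip
Dir SW: edge -> no flip
Dir S: first cell '.' (not opp) -> no flip
Dir SE: first cell '.' (not opp) -> no flip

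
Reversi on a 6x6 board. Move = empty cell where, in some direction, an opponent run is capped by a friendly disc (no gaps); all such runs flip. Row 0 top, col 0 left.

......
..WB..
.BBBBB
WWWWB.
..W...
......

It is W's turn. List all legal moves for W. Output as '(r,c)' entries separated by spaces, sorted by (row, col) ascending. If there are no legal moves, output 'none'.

Answer: (0,3) (0,4) (1,0) (1,1) (1,4) (1,5) (3,5) (4,5)

Derivation:
(0,2): no bracket -> illegal
(0,3): flips 2 -> legal
(0,4): flips 2 -> legal
(1,0): flips 1 -> legal
(1,1): flips 2 -> legal
(1,4): flips 2 -> legal
(1,5): flips 1 -> legal
(2,0): no bracket -> illegal
(3,5): flips 1 -> legal
(4,3): no bracket -> illegal
(4,4): no bracket -> illegal
(4,5): flips 2 -> legal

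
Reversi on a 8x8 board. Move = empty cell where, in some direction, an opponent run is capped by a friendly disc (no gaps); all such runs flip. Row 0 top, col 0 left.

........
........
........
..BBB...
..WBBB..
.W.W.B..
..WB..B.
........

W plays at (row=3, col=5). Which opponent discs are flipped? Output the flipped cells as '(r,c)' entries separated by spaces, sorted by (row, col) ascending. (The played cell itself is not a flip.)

Answer: (4,4)

Derivation:
Dir NW: first cell '.' (not opp) -> no flip
Dir N: first cell '.' (not opp) -> no flip
Dir NE: first cell '.' (not opp) -> no flip
Dir W: opp run (3,4) (3,3) (3,2), next='.' -> no flip
Dir E: first cell '.' (not opp) -> no flip
Dir SW: opp run (4,4) capped by W -> flip
Dir S: opp run (4,5) (5,5), next='.' -> no flip
Dir SE: first cell '.' (not opp) -> no flip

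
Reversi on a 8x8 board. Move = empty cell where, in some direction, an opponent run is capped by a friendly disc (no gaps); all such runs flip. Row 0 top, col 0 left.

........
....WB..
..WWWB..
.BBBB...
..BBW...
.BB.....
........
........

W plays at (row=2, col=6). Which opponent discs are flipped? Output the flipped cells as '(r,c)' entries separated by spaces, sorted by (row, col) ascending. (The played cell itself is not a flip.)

Answer: (2,5)

Derivation:
Dir NW: opp run (1,5), next='.' -> no flip
Dir N: first cell '.' (not opp) -> no flip
Dir NE: first cell '.' (not opp) -> no flip
Dir W: opp run (2,5) capped by W -> flip
Dir E: first cell '.' (not opp) -> no flip
Dir SW: first cell '.' (not opp) -> no flip
Dir S: first cell '.' (not opp) -> no flip
Dir SE: first cell '.' (not opp) -> no flip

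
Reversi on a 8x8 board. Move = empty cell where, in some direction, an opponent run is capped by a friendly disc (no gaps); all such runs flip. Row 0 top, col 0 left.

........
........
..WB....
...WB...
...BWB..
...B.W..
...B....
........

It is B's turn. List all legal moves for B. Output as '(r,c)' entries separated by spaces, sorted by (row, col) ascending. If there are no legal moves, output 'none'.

Answer: (2,1) (3,2) (3,5) (5,4) (6,5)

Derivation:
(1,1): no bracket -> illegal
(1,2): no bracket -> illegal
(1,3): no bracket -> illegal
(2,1): flips 1 -> legal
(2,4): no bracket -> illegal
(3,1): no bracket -> illegal
(3,2): flips 1 -> legal
(3,5): flips 1 -> legal
(4,2): no bracket -> illegal
(4,6): no bracket -> illegal
(5,4): flips 1 -> legal
(5,6): no bracket -> illegal
(6,4): no bracket -> illegal
(6,5): flips 1 -> legal
(6,6): no bracket -> illegal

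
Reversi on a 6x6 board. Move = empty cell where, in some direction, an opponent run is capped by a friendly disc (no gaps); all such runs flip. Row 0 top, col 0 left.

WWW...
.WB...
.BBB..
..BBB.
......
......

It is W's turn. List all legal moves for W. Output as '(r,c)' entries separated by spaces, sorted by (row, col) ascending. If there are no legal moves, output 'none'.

Answer: (1,3) (3,1) (4,2) (4,4) (4,5)

Derivation:
(0,3): no bracket -> illegal
(1,0): no bracket -> illegal
(1,3): flips 1 -> legal
(1,4): no bracket -> illegal
(2,0): no bracket -> illegal
(2,4): no bracket -> illegal
(2,5): no bracket -> illegal
(3,0): no bracket -> illegal
(3,1): flips 1 -> legal
(3,5): no bracket -> illegal
(4,1): no bracket -> illegal
(4,2): flips 3 -> legal
(4,3): no bracket -> illegal
(4,4): flips 2 -> legal
(4,5): flips 3 -> legal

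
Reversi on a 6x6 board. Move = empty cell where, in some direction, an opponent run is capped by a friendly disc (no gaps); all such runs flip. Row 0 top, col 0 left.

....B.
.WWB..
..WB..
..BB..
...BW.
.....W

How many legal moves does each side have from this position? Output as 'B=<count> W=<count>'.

-- B to move --
(0,0): flips 2 -> legal
(0,1): flips 1 -> legal
(0,2): flips 2 -> legal
(0,3): no bracket -> illegal
(1,0): flips 2 -> legal
(2,0): no bracket -> illegal
(2,1): flips 1 -> legal
(3,1): flips 1 -> legal
(3,4): no bracket -> illegal
(3,5): no bracket -> illegal
(4,5): flips 1 -> legal
(5,3): no bracket -> illegal
(5,4): no bracket -> illegal
B mobility = 7
-- W to move --
(0,2): no bracket -> illegal
(0,3): no bracket -> illegal
(0,5): no bracket -> illegal
(1,4): flips 1 -> legal
(1,5): no bracket -> illegal
(2,1): no bracket -> illegal
(2,4): flips 1 -> legal
(3,1): no bracket -> illegal
(3,4): flips 1 -> legal
(4,1): no bracket -> illegal
(4,2): flips 2 -> legal
(5,2): no bracket -> illegal
(5,3): no bracket -> illegal
(5,4): no bracket -> illegal
W mobility = 4

Answer: B=7 W=4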